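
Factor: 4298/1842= 7/3 = 3^(-1 ) * 7^1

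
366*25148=9204168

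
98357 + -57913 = 40444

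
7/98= 1/14 = 0.07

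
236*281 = 66316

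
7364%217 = 203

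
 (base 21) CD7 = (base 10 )5572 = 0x15c4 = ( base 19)f85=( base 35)4J7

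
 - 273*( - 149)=40677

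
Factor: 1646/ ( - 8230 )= -5^ ( - 1) = - 1/5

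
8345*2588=21596860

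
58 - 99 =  - 41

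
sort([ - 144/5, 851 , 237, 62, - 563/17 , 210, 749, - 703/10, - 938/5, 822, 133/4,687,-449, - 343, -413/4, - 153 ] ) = [ - 449, - 343, - 938/5, - 153, - 413/4, - 703/10,  -  563/17,  -  144/5,133/4,62,  210, 237, 687, 749,  822, 851] 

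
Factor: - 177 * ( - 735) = 3^2*5^1*7^2 * 59^1  =  130095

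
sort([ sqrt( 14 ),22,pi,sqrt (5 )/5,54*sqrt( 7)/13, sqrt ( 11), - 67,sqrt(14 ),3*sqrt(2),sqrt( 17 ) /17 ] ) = [- 67,sqrt( 17)/17, sqrt( 5 )/5 , pi , sqrt( 11 )  ,  sqrt ( 14 ) , sqrt( 14 ), 3*sqrt ( 2),54 * sqrt( 7 ) /13,22 ]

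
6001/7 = 857  +  2/7=857.29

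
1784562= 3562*501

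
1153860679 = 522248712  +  631611967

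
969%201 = 165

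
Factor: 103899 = 3^1*59^1* 587^1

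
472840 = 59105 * 8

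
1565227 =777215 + 788012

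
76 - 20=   56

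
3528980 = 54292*65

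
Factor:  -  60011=  -  7^1*8573^1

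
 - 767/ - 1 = 767/1 = 767.00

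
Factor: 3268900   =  2^2 * 5^2*97^1*337^1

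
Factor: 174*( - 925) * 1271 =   -  204567450= - 2^1*3^1 * 5^2*29^1*31^1*37^1*41^1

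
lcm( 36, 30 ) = 180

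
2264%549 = 68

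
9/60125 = 9/60125 =0.00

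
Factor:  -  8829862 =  - 2^1*29^1 * 152239^1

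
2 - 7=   -  5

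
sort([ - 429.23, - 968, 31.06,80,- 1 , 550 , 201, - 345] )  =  [ - 968, - 429.23, - 345 , -1,31.06, 80,201, 550] 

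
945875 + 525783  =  1471658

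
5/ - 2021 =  - 1 + 2016/2021 = - 0.00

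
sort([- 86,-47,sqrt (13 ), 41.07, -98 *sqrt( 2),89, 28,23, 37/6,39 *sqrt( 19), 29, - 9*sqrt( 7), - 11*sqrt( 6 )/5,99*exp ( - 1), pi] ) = [ - 98 * sqrt( 2 ),-86, - 47, - 9*sqrt ( 7), - 11*sqrt( 6) /5,pi,sqrt( 13 ), 37/6, 23,28, 29, 99*exp(-1 ), 41.07, 89, 39  *sqrt( 19 )]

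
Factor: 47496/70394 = 2^2*3^1*61^( - 1)*577^( - 1)*1979^1  =  23748/35197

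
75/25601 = 75/25601  =  0.00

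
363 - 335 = 28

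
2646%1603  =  1043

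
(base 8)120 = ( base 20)40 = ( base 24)38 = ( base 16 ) 50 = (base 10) 80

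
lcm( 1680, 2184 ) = 21840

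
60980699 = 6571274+54409425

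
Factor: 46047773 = 19^1*2423567^1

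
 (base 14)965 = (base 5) 24403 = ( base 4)130331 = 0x73d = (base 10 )1853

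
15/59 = 15/59=0.25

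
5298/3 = 1766 = 1766.00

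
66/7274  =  33/3637 = 0.01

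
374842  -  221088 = 153754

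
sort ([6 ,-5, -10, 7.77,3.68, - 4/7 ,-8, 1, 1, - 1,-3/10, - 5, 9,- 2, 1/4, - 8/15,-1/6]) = [- 10, - 8, - 5, - 5,  -  2 ,-1,-4/7,-8/15,-3/10,  -  1/6,1/4,  1 , 1,3.68,6, 7.77, 9]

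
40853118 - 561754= 40291364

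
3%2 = 1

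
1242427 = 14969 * 83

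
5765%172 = 89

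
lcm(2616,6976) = 20928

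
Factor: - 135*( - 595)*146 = 2^1*3^3*5^2*7^1*17^1*73^1 = 11727450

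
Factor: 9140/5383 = 2^2*5^1*7^( - 1)*457^1*769^(-1 ) 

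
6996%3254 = 488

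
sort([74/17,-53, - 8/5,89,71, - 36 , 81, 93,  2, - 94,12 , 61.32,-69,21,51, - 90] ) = [ - 94, -90, - 69,- 53, - 36 , - 8/5,  2, 74/17,12,  21,51, 61.32,71,81,89,93]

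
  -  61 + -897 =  - 958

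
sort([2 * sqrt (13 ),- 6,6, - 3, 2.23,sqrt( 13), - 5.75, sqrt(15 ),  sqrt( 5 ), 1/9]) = [-6,-5.75, - 3,1/9, 2.23 , sqrt( 5), sqrt( 13),sqrt( 15),6, 2 * sqrt( 13 )] 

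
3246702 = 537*6046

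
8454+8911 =17365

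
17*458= 7786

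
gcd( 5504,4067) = 1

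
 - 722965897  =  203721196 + -926687093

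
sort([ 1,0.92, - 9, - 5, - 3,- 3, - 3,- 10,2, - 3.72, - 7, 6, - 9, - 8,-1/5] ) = [ - 10 , - 9, - 9,  -  8 , - 7,  -  5,-3.72, - 3,-3, - 3,-1/5, 0.92, 1,2,6 ] 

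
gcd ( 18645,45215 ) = 5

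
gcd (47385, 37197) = 9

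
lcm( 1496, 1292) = 28424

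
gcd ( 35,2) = 1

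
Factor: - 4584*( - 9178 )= 42071952 = 2^4 * 3^1*13^1*191^1*353^1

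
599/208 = 2 + 183/208 = 2.88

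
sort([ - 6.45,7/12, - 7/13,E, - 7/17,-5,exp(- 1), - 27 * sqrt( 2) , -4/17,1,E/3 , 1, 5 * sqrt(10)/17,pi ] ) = [ - 27  *  sqrt(2 ), - 6.45, - 5, - 7/13, - 7/17, - 4/17, exp (-1 ), 7/12, E/3, 5*sqrt(10 ) /17, 1,1,  E, pi]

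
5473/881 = 5473/881 = 6.21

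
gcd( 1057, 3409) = 7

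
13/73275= 13/73275 = 0.00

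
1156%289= 0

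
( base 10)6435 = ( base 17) 1549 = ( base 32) 693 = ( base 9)8740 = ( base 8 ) 14443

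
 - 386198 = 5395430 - 5781628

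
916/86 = 10+28/43  =  10.65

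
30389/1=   30389 = 30389.00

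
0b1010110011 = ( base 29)NO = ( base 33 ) KV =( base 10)691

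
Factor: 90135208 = 2^3*79^1 * 142619^1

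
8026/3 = 8026/3 = 2675.33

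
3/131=3/131 = 0.02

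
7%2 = 1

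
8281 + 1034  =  9315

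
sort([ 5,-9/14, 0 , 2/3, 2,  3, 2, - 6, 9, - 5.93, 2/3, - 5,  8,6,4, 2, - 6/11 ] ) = [ - 6,-5.93,- 5,-9/14, -6/11, 0, 2/3, 2/3, 2, 2,2, 3, 4,5,6, 8,9 ] 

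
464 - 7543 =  - 7079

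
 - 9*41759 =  - 375831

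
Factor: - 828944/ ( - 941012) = 207236/235253 = 2^2 *43^( - 1 ) * 103^1 *503^1*5471^( - 1)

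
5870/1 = 5870 = 5870.00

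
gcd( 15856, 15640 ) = 8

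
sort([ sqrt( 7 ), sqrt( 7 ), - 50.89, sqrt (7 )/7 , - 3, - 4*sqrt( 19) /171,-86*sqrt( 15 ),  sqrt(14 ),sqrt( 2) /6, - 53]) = [  -  86 * sqrt( 15 ) ,-53, - 50.89 , - 3,  -  4*sqrt(19) /171,sqrt( 2) /6,sqrt (7 )/7,sqrt(7 ) , sqrt ( 7),  sqrt(14 )]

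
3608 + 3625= 7233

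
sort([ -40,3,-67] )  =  [ - 67, -40, 3 ] 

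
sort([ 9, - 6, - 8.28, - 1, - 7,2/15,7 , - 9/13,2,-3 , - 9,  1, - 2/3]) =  [- 9 , - 8.28, - 7, - 6 , - 3, - 1, - 9/13, - 2/3,2/15 , 1, 2, 7,9]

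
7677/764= 7677/764 =10.05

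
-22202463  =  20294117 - 42496580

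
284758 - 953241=-668483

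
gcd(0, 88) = 88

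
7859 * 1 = 7859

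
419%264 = 155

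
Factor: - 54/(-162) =3^(  -  1 ) = 1/3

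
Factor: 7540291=11^1*251^1 *2731^1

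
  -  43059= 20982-64041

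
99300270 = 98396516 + 903754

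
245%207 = 38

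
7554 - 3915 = 3639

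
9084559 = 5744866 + 3339693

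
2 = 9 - 7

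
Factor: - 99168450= -2^1*3^1*5^2*229^1*2887^1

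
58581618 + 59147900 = 117729518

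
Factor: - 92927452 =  - 2^2*23^1*1010081^1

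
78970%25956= 1102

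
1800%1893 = 1800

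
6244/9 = 693 + 7/9 =693.78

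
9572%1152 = 356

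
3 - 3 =0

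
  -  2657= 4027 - 6684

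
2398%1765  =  633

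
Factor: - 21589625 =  - 5^3*172717^1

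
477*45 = 21465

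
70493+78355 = 148848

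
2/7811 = 2/7811 =0.00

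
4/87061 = 4/87061 = 0.00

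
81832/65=81832/65 =1258.95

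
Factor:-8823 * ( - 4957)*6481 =283450494891 = 3^1* 17^1*173^1 * 4957^1*6481^1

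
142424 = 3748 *38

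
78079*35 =2732765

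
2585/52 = 2585/52=49.71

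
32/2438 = 16/1219=0.01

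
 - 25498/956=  - 12749/478  =  - 26.67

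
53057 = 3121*17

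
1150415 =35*32869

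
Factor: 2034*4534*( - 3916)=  - 36113962896=- 2^4*3^2*11^1 * 89^1*113^1*2267^1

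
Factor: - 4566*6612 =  - 30190392=- 2^3*3^2  *  19^1*29^1*761^1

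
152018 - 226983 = -74965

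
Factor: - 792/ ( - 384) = 33/16= 2^( - 4)*3^1*11^1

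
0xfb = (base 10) 251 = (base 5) 2001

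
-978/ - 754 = 489/377= 1.30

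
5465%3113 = 2352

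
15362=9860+5502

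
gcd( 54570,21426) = 6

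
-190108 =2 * (-95054) 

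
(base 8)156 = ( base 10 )110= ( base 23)4i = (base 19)5f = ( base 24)4e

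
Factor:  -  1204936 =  - 2^3*150617^1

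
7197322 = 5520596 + 1676726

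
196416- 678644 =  - 482228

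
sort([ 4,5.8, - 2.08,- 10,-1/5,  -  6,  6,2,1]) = [ - 10,- 6,-2.08, - 1/5,1, 2, 4, 5.8, 6] 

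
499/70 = 499/70 = 7.13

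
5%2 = 1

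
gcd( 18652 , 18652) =18652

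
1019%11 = 7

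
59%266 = 59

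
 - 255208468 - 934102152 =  - 1189310620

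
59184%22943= 13298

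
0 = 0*387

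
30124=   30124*1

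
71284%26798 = 17688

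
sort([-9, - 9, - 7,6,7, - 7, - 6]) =[- 9, - 9, - 7, - 7 , - 6,6,7] 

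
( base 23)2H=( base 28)27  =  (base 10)63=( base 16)3F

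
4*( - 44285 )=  - 177140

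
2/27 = 2/27 = 0.07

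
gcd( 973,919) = 1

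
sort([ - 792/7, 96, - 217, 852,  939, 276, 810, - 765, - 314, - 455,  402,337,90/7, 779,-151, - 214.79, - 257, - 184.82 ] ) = [-765, - 455, - 314, - 257 , - 217, - 214.79  , - 184.82, - 151, - 792/7,90/7,96,276, 337,402,779, 810,852, 939 ] 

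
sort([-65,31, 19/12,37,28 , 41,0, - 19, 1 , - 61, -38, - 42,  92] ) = [-65, - 61, - 42 , - 38, - 19,  0,1, 19/12,28, 31 , 37, 41, 92]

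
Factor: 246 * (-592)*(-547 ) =2^5*3^1 * 37^1*41^1*547^1 = 79660704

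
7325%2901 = 1523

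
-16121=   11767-27888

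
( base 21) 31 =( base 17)3D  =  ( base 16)40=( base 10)64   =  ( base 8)100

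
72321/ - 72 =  - 24107/24 = - 1004.46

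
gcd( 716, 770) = 2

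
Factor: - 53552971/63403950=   -  2^( - 1 )*3^( - 1)*5^( - 2)*19^ ( - 1)*22247^(  -  1)*53552971^1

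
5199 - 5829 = - 630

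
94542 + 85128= 179670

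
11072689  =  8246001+2826688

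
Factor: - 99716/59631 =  - 2^2*3^( - 1)*11^( - 1)*13^( - 1) * 97^1*139^( - 1)*257^1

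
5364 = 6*894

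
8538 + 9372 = 17910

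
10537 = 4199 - -6338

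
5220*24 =125280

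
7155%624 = 291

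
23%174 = 23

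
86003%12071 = 1506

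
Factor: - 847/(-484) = 7/4 = 2^( - 2)*7^1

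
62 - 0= 62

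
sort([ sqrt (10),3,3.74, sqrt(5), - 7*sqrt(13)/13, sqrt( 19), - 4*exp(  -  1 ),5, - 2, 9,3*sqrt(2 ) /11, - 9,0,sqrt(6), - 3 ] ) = [-9,-3, - 2, - 7*sqrt( 13)/13, - 4*exp(  -  1),0 , 3*sqrt ( 2)/11 , sqrt(5), sqrt( 6 ), 3, sqrt(10), 3.74,  sqrt(19 ),  5 , 9 ] 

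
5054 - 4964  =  90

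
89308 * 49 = 4376092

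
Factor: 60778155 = 3^1* 5^1*4051877^1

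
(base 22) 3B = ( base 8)115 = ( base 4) 1031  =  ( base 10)77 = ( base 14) 57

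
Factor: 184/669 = 2^3*3^( - 1)*23^1*223^( - 1) 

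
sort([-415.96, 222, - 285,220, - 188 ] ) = [ -415.96,- 285,  -  188, 220, 222] 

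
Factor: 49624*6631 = 329056744 = 2^3 * 19^1*349^1 * 6203^1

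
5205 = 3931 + 1274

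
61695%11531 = 4040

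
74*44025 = 3257850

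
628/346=1+141/173= 1.82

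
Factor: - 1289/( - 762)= 2^(-1 ) * 3^( - 1)* 127^( - 1)*1289^1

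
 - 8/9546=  - 1 + 4769/4773 = - 0.00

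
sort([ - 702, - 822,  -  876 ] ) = [-876, - 822,-702 ] 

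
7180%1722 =292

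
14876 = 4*3719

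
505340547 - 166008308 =339332239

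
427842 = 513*834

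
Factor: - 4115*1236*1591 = -8092048740 = - 2^2*3^1*  5^1*37^1*43^1*103^1 * 823^1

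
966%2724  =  966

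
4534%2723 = 1811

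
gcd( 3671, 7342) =3671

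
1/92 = 1/92 = 0.01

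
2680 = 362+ 2318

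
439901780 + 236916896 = 676818676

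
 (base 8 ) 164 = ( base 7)224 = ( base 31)3n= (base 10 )116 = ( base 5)431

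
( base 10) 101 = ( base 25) 41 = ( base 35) 2V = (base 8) 145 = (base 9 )122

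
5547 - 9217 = - 3670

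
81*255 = 20655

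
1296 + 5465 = 6761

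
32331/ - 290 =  - 112 + 149/290 = - 111.49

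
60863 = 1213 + 59650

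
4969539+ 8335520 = 13305059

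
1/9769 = 1/9769 = 0.00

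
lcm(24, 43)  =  1032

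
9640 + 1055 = 10695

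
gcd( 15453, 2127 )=3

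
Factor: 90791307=3^3*103^1*32647^1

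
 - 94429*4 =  - 377716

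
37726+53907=91633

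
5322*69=367218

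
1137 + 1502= 2639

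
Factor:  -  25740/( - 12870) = 2  =  2^1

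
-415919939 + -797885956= - 1213805895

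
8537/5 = 1707 + 2/5 = 1707.40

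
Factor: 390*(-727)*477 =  - 2^1*3^3*5^1*13^1*53^1*727^1= - 135243810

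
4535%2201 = 133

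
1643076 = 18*91282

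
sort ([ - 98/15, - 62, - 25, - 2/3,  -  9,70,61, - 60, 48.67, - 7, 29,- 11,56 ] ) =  [ - 62 , - 60 , - 25, - 11, - 9 , - 7, - 98/15,  -  2/3, 29, 48.67,56, 61,70] 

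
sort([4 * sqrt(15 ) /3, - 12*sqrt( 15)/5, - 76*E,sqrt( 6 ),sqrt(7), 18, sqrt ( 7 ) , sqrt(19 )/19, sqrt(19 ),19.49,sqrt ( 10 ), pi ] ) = [ - 76*E, - 12*sqrt( 15 ) /5,sqrt(19)/19, sqrt(6),sqrt(7 ),sqrt( 7),  pi , sqrt( 10 ),sqrt(19),4*sqrt (15 )/3, 18,19.49]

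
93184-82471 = 10713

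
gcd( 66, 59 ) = 1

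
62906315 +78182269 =141088584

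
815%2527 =815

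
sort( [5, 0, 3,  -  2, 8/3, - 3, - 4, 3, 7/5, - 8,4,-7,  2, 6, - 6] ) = [ - 8, - 7,-6  ,- 4,  -  3,-2, 0, 7/5, 2, 8/3, 3, 3,  4 , 5, 6] 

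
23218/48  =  11609/24 = 483.71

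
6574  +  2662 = 9236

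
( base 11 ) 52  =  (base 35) 1M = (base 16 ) 39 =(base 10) 57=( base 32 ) 1P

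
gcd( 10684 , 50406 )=2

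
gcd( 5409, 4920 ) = 3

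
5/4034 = 5/4034=0.00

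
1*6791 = 6791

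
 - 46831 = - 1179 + - 45652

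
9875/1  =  9875 = 9875.00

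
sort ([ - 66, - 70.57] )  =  [ - 70.57, - 66]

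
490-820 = -330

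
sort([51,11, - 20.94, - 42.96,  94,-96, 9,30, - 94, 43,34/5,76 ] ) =[ - 96, - 94, - 42.96,- 20.94, 34/5 , 9,  11, 30 , 43, 51, 76,94] 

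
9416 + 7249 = 16665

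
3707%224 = 123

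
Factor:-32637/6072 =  - 43/8 = - 2^( - 3)*43^1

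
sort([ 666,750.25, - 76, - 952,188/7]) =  [ - 952, - 76,  188/7,666,  750.25 ] 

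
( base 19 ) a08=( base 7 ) 13356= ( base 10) 3618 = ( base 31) 3nm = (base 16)E22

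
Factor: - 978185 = -5^1*13^1 * 101^1*149^1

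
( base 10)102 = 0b1100110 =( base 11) 93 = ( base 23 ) 4A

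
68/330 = 34/165 = 0.21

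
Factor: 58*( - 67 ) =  - 3886 = - 2^1 * 29^1 * 67^1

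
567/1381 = 567/1381 = 0.41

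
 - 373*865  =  -322645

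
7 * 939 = 6573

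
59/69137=59/69137 = 0.00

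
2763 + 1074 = 3837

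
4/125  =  4/125 =0.03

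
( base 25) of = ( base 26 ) NH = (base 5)4430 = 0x267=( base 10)615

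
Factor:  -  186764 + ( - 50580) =-2^5 * 7417^1 = - 237344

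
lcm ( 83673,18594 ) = 167346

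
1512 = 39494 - 37982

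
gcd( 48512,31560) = 8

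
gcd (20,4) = 4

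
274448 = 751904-477456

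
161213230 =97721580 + 63491650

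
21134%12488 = 8646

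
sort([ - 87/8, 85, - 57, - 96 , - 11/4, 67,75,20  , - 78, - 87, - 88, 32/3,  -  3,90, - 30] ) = [ - 96, - 88, - 87, - 78, - 57,- 30, -87/8, - 3, - 11/4, 32/3, 20,67,75,85,90 ] 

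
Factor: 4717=53^1*89^1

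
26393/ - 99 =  - 267 + 40/99=-  266.60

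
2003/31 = 2003/31=64.61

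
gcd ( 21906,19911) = 3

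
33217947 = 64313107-31095160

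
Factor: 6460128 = 2^5 * 3^3*7477^1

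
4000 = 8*500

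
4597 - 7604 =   -  3007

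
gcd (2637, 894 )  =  3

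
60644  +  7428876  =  7489520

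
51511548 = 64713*796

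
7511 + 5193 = 12704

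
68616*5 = 343080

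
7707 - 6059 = 1648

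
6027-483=5544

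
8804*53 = 466612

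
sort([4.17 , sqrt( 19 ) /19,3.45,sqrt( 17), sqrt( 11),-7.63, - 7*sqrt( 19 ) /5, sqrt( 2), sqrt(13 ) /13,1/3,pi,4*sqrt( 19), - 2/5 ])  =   [-7.63, - 7*sqrt(19 ) /5,-2/5,sqrt( 19)/19, sqrt(13 ) /13, 1/3, sqrt( 2), pi, sqrt( 11), 3.45,sqrt( 17), 4.17, 4 * sqrt( 19)]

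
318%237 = 81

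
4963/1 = 4963 = 4963.00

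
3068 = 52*59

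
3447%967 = 546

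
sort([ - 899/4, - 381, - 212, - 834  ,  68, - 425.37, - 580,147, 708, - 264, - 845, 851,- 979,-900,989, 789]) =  [ - 979,  -  900 , - 845,-834, - 580,  -  425.37, - 381 , - 264 ,-899/4, - 212 , 68 , 147, 708, 789 , 851, 989]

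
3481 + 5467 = 8948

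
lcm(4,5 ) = 20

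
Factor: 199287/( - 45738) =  - 61/14= - 2^( - 1)*7^( - 1 )*61^1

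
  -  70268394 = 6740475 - 77008869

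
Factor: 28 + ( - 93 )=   - 5^1 *13^1=- 65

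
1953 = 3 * 651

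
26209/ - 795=-26209/795= -32.97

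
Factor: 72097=17^1*4241^1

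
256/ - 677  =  -256/677=-0.38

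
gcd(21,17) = 1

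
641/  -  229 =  - 3+ 46/229 = - 2.80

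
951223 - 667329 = 283894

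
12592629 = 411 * 30639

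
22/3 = 22/3 =7.33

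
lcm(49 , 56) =392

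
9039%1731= 384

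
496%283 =213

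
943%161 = 138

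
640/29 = 640/29   =  22.07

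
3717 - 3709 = 8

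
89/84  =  89/84 = 1.06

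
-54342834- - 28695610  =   - 25647224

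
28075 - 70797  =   - 42722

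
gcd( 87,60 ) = 3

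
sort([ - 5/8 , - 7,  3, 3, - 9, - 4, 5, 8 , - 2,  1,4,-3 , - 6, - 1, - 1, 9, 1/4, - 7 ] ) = [ - 9, - 7, - 7, - 6, - 4, - 3, - 2,-1, - 1,- 5/8, 1/4, 1, 3, 3,4, 5, 8 , 9]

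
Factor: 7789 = 7789^1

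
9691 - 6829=2862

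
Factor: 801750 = 2^1*3^1*5^3*1069^1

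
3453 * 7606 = 26263518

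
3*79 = 237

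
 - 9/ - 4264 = 9/4264 = 0.00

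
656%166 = 158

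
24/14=12/7  =  1.71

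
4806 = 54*89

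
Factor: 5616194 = 2^1*127^1*22111^1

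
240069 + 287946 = 528015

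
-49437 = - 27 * 1831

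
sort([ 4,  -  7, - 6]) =[ - 7, - 6, 4 ]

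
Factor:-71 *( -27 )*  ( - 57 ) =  - 3^4*19^1*71^1=- 109269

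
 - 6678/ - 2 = 3339+0/1 = 3339.00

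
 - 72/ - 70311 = 24/23437   =  0.00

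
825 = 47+778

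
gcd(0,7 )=7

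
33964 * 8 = 271712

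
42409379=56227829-13818450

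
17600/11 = 1600 = 1600.00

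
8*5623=44984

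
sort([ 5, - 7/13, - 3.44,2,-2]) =[ - 3.44,  -  2,-7/13, 2 , 5 ] 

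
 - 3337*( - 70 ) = 233590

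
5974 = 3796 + 2178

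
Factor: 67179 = 3^1*7^2*457^1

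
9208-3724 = 5484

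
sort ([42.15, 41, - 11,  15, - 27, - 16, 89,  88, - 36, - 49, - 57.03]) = [ - 57.03,-49, - 36, - 27,- 16, - 11, 15, 41 , 42.15,  88,89 ]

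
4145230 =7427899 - 3282669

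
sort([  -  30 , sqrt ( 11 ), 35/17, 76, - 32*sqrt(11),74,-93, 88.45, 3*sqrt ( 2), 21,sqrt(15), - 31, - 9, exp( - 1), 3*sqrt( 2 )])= [ - 32*sqrt(11 ), - 93,-31,  -  30, - 9, exp(-1 ) , 35/17, sqrt(11), sqrt( 15),3*sqrt( 2 ), 3 * sqrt(2), 21,74, 76, 88.45]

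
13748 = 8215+5533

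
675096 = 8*84387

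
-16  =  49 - 65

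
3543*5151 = 18249993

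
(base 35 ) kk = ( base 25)13K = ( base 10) 720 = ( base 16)2d0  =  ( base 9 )880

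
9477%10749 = 9477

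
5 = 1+4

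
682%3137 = 682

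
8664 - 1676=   6988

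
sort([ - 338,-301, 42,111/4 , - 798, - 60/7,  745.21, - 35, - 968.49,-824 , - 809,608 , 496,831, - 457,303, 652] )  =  [ - 968.49,-824,-809, - 798 ,-457,-338 ,-301, -35,- 60/7,111/4,42, 303,496, 608,652, 745.21 , 831]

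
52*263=13676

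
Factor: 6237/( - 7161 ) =-27/31 = - 3^3*31^( - 1 ) 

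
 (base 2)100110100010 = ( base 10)2466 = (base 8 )4642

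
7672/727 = 10 + 402/727 = 10.55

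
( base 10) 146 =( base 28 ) 56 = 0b10010010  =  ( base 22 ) 6e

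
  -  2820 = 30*( - 94)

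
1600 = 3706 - 2106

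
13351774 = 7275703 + 6076071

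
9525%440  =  285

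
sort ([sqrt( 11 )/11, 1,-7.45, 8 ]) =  [ - 7.45  ,  sqrt (11)/11,1,8]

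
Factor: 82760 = 2^3*5^1*2069^1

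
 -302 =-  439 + 137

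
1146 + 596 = 1742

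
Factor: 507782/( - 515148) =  - 253891/257574 =- 2^( - 1)*3^(-1)*11^1*23081^1*42929^(-1 ) 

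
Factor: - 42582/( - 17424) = 7097/2904 = 2^(-3)*3^ ( - 1 ) * 11^(-2)*47^1 *151^1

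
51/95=51/95 = 0.54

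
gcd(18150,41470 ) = 110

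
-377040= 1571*( - 240)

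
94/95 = 94/95 = 0.99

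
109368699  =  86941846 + 22426853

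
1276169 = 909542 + 366627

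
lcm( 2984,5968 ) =5968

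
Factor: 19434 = 2^1*3^1*41^1 * 79^1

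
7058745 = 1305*5409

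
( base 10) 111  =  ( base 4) 1233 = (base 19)5G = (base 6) 303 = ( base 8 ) 157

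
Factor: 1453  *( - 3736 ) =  - 2^3*467^1 * 1453^1 = - 5428408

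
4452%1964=524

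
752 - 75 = 677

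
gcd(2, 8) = 2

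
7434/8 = 929 + 1/4  =  929.25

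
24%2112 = 24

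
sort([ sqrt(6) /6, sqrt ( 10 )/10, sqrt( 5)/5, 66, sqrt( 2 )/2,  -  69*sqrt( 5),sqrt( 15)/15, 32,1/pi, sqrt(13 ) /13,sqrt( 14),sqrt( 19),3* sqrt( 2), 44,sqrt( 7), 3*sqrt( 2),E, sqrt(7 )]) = [ - 69*sqrt ( 5),sqrt(15)/15, sqrt(13)/13,  sqrt( 10)/10, 1/pi, sqrt(6)/6,sqrt(5 ) /5, sqrt( 2)/2, sqrt(7), sqrt (7 ), E, sqrt( 14), 3*sqrt( 2),3*sqrt(2), sqrt( 19),32,44,66] 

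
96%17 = 11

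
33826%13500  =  6826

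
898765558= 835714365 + 63051193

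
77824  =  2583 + 75241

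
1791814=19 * 94306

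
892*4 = 3568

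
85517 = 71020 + 14497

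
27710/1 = 27710 =27710.00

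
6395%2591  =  1213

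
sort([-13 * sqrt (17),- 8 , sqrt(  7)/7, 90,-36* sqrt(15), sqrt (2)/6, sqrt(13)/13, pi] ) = [-36 * sqrt(15),-13*sqrt( 17), - 8, sqrt(2)/6,  sqrt( 13 )/13,sqrt(7)/7, pi, 90] 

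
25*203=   5075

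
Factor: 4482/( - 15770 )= - 3^3*5^( - 1)*19^( - 1 ) =- 27/95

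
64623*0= 0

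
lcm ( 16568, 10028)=381064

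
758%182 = 30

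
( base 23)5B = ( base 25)51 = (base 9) 150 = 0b1111110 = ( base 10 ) 126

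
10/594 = 5/297 = 0.02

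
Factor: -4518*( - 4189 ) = 18925902 = 2^1*3^2*59^1*71^1*251^1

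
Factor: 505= 5^1 *101^1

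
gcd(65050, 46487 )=1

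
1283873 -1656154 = - 372281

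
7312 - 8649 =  - 1337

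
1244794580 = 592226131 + 652568449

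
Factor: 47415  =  3^1*5^1*29^1*109^1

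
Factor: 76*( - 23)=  - 2^2*19^1*23^1 = - 1748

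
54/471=18/157 = 0.11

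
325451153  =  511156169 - 185705016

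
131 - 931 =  - 800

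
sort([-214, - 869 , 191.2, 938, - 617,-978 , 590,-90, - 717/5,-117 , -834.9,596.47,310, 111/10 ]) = [- 978, - 869,-834.9, - 617, - 214 , - 717/5,-117, - 90, 111/10, 191.2,310,590,596.47, 938]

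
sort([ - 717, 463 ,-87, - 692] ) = [ -717,-692,  -  87,463 ] 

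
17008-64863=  - 47855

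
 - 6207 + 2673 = - 3534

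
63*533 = 33579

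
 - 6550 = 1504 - 8054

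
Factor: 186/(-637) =  -  2^1*3^1*7^( - 2)*13^(  -  1 ) * 31^1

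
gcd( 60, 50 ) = 10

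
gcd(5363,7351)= 1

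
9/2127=3/709 = 0.00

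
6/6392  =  3/3196 =0.00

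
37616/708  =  53  +  23/177= 53.13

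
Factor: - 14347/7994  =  - 2^(  -  1)*7^(  -  1 )*571^( - 1)*14347^1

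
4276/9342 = 2138/4671  =  0.46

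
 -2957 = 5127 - 8084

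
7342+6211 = 13553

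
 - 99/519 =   -  1 + 140/173 = - 0.19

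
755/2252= 755/2252 =0.34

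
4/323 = 4/323 = 0.01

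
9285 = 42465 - 33180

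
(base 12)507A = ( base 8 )21036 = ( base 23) GBH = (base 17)1D3D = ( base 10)8734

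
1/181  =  1/181 = 0.01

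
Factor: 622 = 2^1*311^1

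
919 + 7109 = 8028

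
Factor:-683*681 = -465123= - 3^1*227^1*683^1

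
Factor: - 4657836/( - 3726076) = 1164459/931519 = 3^1*31^( - 1)*131^1*151^( - 1)*199^( - 1) * 2963^1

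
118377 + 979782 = 1098159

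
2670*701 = 1871670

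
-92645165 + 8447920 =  - 84197245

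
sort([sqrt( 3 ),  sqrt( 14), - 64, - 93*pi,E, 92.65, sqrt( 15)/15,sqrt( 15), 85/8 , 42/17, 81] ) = [ - 93*pi, - 64, sqrt(15)/15,  sqrt( 3), 42/17,  E,  sqrt ( 14), sqrt (15 ), 85/8, 81, 92.65]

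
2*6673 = 13346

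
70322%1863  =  1391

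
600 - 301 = 299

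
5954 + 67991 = 73945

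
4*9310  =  37240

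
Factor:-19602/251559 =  - 6/77=-  2^1*3^1*7^(  -  1)*11^(-1 )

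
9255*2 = 18510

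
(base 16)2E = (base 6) 114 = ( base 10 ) 46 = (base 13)37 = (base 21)24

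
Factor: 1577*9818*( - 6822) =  - 2^2*3^2*19^1*83^1*379^1 *4909^1 =- 105624930492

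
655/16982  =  655/16982= 0.04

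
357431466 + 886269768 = 1243701234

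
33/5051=33/5051 = 0.01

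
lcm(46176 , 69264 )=138528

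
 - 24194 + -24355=- 48549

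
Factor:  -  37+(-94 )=-131 = -131^1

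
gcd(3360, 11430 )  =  30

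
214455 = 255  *841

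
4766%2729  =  2037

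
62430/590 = 105 + 48/59 = 105.81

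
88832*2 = 177664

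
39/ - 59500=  - 1 + 59461/59500 = -0.00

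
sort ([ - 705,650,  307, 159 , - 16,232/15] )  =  [  -  705, - 16,232/15,159,307,  650 ]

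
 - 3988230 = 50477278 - 54465508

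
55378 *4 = 221512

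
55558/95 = 584 + 78/95 = 584.82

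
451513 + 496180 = 947693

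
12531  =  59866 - 47335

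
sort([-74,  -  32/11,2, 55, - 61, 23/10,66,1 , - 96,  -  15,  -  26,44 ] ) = [ - 96, - 74, - 61, - 26, - 15, -32/11,1,  2, 23/10,44,55, 66] 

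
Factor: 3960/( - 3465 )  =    -  8/7 = -2^3*7^( - 1)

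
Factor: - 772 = -2^2*193^1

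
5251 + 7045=12296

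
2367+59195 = 61562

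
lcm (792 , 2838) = 34056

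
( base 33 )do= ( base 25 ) I3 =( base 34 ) db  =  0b111000101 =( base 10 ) 453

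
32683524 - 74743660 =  - 42060136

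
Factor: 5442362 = 2^1*607^1*4483^1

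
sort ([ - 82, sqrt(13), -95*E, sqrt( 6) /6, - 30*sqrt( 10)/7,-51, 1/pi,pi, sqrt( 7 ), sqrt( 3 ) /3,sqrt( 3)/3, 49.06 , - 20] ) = [-95*E,-82,-51, - 20,-30*sqrt(10 ) /7, 1/pi,sqrt( 6 )/6, sqrt (3)/3,  sqrt( 3) /3,sqrt( 7 ), pi,  sqrt(13), 49.06 ]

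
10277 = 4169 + 6108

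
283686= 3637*78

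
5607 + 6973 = 12580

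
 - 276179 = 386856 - 663035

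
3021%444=357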